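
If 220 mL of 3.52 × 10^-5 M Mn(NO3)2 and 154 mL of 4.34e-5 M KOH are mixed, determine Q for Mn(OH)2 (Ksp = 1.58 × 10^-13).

6.61 × 10^-15

Total volume = 220 + 154 = 374 mL.
[Mn^2+] = 3.52 × 10^-5 × (220/374) = 2.071 × 10^-5 M
[OH^-] = 4.34 × 10^-5 × (154/374) = 1.787 × 10^-5 M
Mn(OH)2(s) <=> Mn^2+ + 2 OH^-, so Q = [Mn^2+][OH^-]^2
Q = (2.071 × 10^-5)(1.787 × 10^-5)^2 = 6.61 × 10^-15
Q < Ksp, so no precipitate of Mn(OH)2 forms.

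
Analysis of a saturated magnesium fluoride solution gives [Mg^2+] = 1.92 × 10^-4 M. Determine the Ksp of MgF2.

MgF2(s) ⇌ Mg^2+(aq) + 2 F^-(aq)
Stoichiometry gives [F^-] = (2/1)[Mg^2+] = 3.840 x 10^-4 M.
Ksp = [Mg^2+][F^-]^2
Ksp = 1.92 × 10^-4 × (3.840 × 10^-4)^2 = 2.83 × 10^-11

2.83e-11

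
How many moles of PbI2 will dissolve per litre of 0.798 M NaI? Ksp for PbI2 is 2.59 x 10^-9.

4.07e-9 M

PbI2(s) ⇌ Pb^2+(aq) + 2 I^-(aq)
Ksp = [Pb^2+][I^-]^2
Let s = moles of PbI2 that dissolve per litre. [Pb^2+] = s, [I^-] = 0.798 + 2s ≈ 0.798 (Ksp is small, so little additional dissolves).
Ksp ≈ s × (0.798)^2
s = 4.07 × 10^-9 M
Check: 2s = 8.1 × 10^-9 ≪ 0.798, so the approximation is valid.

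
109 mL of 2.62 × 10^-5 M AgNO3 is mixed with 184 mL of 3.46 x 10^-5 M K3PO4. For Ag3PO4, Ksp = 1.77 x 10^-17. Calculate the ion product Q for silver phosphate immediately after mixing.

Total volume = 109 + 184 = 293 mL.
[Ag^+] = 2.62 x 10^-5 × (109/293) = 9.747 × 10^-6 M
[PO4^3-] = 3.46 × 10^-5 × (184/293) = 2.173 × 10^-5 M
Ag3PO4(s) ⇌ 3 Ag^+(aq) + PO4^3-(aq), so Q = [Ag^+]^3[PO4^3-]
Q = (9.747 × 10^-6)^3(2.173 x 10^-5) = 2.01 x 10^-20
Q < Ksp, so no precipitate of Ag3PO4 forms.

Q ≈ 2.01 × 10^-20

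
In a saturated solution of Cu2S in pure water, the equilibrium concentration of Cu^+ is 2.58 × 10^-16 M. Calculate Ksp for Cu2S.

Cu2S(s) ⇌ 2 Cu^+(aq) + S^2-(aq)
Stoichiometry gives [S^2-] = (1/2)[Cu^+] = 1.290 × 10^-16 M.
Ksp = [Cu^+]^2[S^2-]
Ksp = (2.58 × 10^-16)^2 × 1.290 × 10^-16 = 8.59 x 10^-48

Ksp = 8.59e-48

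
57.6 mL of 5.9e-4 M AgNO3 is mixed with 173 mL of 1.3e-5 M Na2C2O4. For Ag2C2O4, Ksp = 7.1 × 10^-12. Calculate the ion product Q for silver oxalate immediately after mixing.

Total volume = 57.6 + 173 = 230.6 mL.
[Ag^+] = 5.9 × 10^-4 × (57.6/230.6) = 1.47 x 10^-4 M
[C2O4^2-] = 1.3 × 10^-5 × (173/230.6) = 9.75 × 10^-6 M
Ag2C2O4(s) <=> 2 Ag^+(aq) + C2O4^2-(aq), so Q = [Ag^+]^2[C2O4^2-]
Q = (1.47 x 10^-4)^2(9.75 × 10^-6) = 2.1 x 10^-13
Q < Ksp, so no precipitate of Ag2C2O4 forms.

2.1 × 10^-13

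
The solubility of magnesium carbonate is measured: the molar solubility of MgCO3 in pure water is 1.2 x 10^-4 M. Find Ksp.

Ksp ≈ 1.4 × 10^-8

MgCO3(s) ⇌ Mg^2+ + CO3^2-
With molar solubility s: [Mg^2+] = s, [CO3^2-] = s.
Ksp = [Mg^2+][CO3^2-]
Ksp = s × s = s^2
With s = 1.2 × 10^-4: Ksp = 1.4 × 10^-8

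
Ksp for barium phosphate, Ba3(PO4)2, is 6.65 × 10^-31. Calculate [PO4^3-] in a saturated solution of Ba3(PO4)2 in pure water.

Ba3(PO4)2(s) ⇌ 3 Ba^2+(aq) + 2 PO4^3-(aq)
Ksp = [Ba^2+]^3[PO4^3-]^2
For each mole of Ba3(PO4)2 that dissolves: [Ba^2+] = 3s, [PO4^3-] = 2s.
Ksp = (3s)^3(2s)^2 = 108s^5
Solving, s = (6.65 × 10^-31/108)^(1/5) = 3.613 x 10^-7 M
[PO4^3-] = 2s = 7.23 × 10^-7 M

7.23 × 10^-7 M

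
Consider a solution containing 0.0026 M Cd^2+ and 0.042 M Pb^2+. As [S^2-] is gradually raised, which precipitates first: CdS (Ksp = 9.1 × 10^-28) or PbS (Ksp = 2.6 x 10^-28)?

PbS

Precipitation of each salt starts when its ion product equals its Ksp.
For CdS: 9.1 × 10^-28 = 0.0026 × [S^2-]  ⇒  [S^2-] = 3.5 × 10^-25 M.
For PbS: 2.6 x 10^-28 = 0.042 × [S^2-]  ⇒  [S^2-] = 6.2 × 10^-27 M.
The salt with the lower threshold [S^2-] precipitates first: PbS.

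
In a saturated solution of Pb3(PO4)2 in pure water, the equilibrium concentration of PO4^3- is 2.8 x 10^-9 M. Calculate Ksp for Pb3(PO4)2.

Pb3(PO4)2(s) ⇌ 3 Pb^2+(aq) + 2 PO4^3-(aq)
Stoichiometry gives [Pb^2+] = (3/2)[PO4^3-] = 4.20 × 10^-9 M.
Ksp = [Pb^2+]^3[PO4^3-]^2
Ksp = (4.20 × 10^-9)^3 × (2.8 × 10^-9)^2 = 5.8 × 10^-43

5.8 × 10^-43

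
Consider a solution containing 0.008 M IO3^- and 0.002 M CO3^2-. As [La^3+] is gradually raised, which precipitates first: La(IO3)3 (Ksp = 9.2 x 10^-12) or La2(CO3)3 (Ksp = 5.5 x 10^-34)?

La2(CO3)3

Each salt begins to precipitate when Q = Ksp, i.e. when [La^3+] reaches its threshold.
For La(IO3)3: 9.2 x 10^-12 = (0.008)^3 × [La^3+]  ⇒  [La^3+] = 1.8 x 10^-5 M.
For La2(CO3)3: 5.5 x 10^-34 = (0.002)^3 × [La^3+]^2  ⇒  [La^3+] = 2.6 x 10^-13 M.
The salt with the lower threshold [La^3+] precipitates first: La2(CO3)3.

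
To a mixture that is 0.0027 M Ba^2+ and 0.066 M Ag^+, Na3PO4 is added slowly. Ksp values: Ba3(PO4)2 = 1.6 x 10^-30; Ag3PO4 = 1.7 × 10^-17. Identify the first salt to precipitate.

Ag3PO4

Each salt begins to precipitate when Q = Ksp, i.e. when [PO4^3-] reaches its threshold.
For Ba3(PO4)2: 1.6 x 10^-30 = (0.0027)^3 × [PO4^3-]^2  ⇒  [PO4^3-] = 9.0 × 10^-12 M.
For Ag3PO4: 1.7 × 10^-17 = (0.066)^3 × [PO4^3-]  ⇒  [PO4^3-] = 5.9 × 10^-14 M.
The salt with the lower threshold [PO4^3-] precipitates first: Ag3PO4.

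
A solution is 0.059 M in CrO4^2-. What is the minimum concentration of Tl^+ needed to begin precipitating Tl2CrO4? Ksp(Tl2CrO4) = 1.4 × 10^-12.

[Tl^+] ≈ 4.9 × 10^-6 M

Tl2CrO4(s) <=> 2 Tl^+(aq) + CrO4^2-(aq)
Ksp = [Tl^+]^2[CrO4^2-]
Precipitation begins when Q = Ksp. With [CrO4^2-] = 0.059 M:
1.4 × 10^-12 = (0.059) × [Tl^+]^2
[Tl^+] = (1.4 × 10^-12 / 5.9 x 10^-2)^(1/2) = 4.9 x 10^-6 M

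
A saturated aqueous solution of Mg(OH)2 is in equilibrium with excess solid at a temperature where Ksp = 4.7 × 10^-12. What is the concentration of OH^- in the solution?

2.1 × 10^-4 M

Mg(OH)2(s) <=> Mg^2+(aq) + 2 OH^-(aq)
Ksp = [Mg^2+][OH^-]^2
Let s = molar solubility. Then [Mg^2+] = s and [OH^-] = 2s.
Ksp = s(2s)^2 = 4s^3
s = (4.7 × 10^-12 / 4)^(1/3) = 1.06 × 10^-4 M
[OH^-] = 2s = 2.1 × 10^-4 M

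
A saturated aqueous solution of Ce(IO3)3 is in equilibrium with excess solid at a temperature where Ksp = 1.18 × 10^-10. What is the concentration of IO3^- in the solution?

Ce(IO3)3(s) ⇌ Ce^3+ + 3 IO3^-
Ksp = [Ce^3+][IO3^-]^3
Let s = molar solubility. Then [Ce^3+] = s and [IO3^-] = 3s.
Ksp = s(3s)^3 = 27s^4
s = (1.18 × 10^-10 / 27)^(1/4) = 1.446 x 10^-3 M
[IO3^-] = 3s = 4.34 x 10^-3 M

[IO3^-] ≈ 4.34e-3 M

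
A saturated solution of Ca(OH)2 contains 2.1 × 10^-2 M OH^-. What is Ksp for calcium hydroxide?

Ksp = 4.6e-6

Ca(OH)2(s) <=> Ca^2+ + 2 OH^-
Stoichiometry gives [Ca^2+] = (1/2)[OH^-] = 1.05 × 10^-2 M.
Ksp = [Ca^2+][OH^-]^2
Ksp = 1.05 x 10^-2 × (2.1 × 10^-2)^2 = 4.6 x 10^-6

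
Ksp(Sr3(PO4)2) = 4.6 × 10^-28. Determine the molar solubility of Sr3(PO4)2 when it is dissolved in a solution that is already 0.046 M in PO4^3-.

Sr3(PO4)2(s) <=> 3 Sr^2+ + 2 PO4^3-
Ksp = [Sr^2+]^3[PO4^3-]^2
Let s be the molar solubility in this solution. [Sr^2+] = 3s, [PO4^3-] = 0.046 + 2s ≈ 0.046 (Ksp is small, so little additional dissolves).
Ksp ≈ (3s)^3 × (0.046)^2
s = 2.0 × 10^-9 M
Check: 2s = 4.0 x 10^-9 ≪ 0.046, so the approximation is valid.

2.0e-9 M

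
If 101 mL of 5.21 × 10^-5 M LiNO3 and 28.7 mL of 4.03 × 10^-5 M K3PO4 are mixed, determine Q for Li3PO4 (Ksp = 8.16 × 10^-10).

Q = 5.96 × 10^-19

Total volume = 101 + 28.7 = 129.7 mL.
[Li^+] = 5.21 × 10^-5 × (101/129.7) = 4.057 × 10^-5 M
[PO4^3-] = 4.03 x 10^-5 × (28.7/129.7) = 8.918 × 10^-6 M
Li3PO4(s) <=> 3 Li^+(aq) + PO4^3-(aq), so Q = [Li^+]^3[PO4^3-]
Q = (4.057 x 10^-5)^3(8.918 x 10^-6) = 5.96 × 10^-19
Q < Ksp, so no precipitate of Li3PO4 forms.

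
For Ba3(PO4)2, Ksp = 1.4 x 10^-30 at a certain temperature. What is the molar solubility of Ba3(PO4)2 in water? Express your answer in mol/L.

Ba3(PO4)2(s) ⇌ 3 Ba^2+ + 2 PO4^3-
Ksp = [Ba^2+]^3[PO4^3-]^2
With molar solubility s: [Ba^2+] = 3s, [PO4^3-] = 2s.
Ksp = (3s)^3(2s)^2 = 108s^5
s^5 = 1.4 x 10^-30 / 108, so s = 4.2 x 10^-7 M

4.2 × 10^-7 M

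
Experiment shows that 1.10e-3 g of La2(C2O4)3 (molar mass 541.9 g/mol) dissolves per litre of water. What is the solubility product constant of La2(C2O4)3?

Molar solubility s = (1.10 × 10^-3 g/L) / (541.9 g/mol) = 2.030 × 10^-6 M.
La2(C2O4)3(s) ⇌ 2 La^3+ + 3 C2O4^2-
If s mol/L of La2(C2O4)3 dissolves, [La^3+] = 2s and [C2O4^2-] = 3s.
Ksp = [La^3+]^2[C2O4^2-]^3
Substituting: Ksp = (2s)^2(3s)^3 = 108s^5
With s = 2.030 × 10^-6: Ksp = 3.72 × 10^-27

3.72e-27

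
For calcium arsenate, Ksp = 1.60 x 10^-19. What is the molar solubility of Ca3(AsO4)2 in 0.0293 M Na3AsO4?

Ca3(AsO4)2(s) <=> 3 Ca^2+ + 2 AsO4^3-
Ksp = [Ca^2+]^3[AsO4^3-]^2
Let s be the molar solubility in this solution. [Ca^2+] = 3s, [AsO4^3-] = 0.0293 + 2s ≈ 0.0293 (Ksp is small, so little additional dissolves).
Ksp ≈ (3s)^3 × (0.0293)^2
s = 1.90 × 10^-6 M
Check: 2s = 3.8 × 10^-6 ≪ 0.0293, so the approximation is valid.

1.90 × 10^-6 M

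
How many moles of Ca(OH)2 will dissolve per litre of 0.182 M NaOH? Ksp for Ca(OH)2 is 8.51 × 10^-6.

Ca(OH)2(s) <=> Ca^2+ + 2 OH^-
Ksp = [Ca^2+][OH^-]^2
If s mol/L dissolves here, [Ca^2+] = s, [OH^-] = 0.182 + 2s ≈ 0.182 (since OH^- from NaOH dominates).
Ksp ≈ s × (0.182)^2
s = 2.57 × 10^-4 M
Check: 2s = 5.1 × 10^-4 ≪ 0.182, so the approximation is valid.

s ≈ 2.57e-4 M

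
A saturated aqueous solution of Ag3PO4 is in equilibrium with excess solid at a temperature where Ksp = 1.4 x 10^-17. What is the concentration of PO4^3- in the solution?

2.7 x 10^-5 M

Ag3PO4(s) ⇌ 3 Ag^+ + PO4^3-
Ksp = [Ag^+]^3[PO4^3-]
Let s = molar solubility. Then [Ag^+] = 3s and [PO4^3-] = s.
Substituting: Ksp = (3s)^3s = 27s^4
s^4 = 1.4 x 10^-17 / 27, so s = 2.68 × 10^-5 M
[PO4^3-] = s = 2.7 × 10^-5 M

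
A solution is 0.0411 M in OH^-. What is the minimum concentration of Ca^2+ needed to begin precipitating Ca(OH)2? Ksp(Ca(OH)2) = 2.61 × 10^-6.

[Ca^2+] = 1.55 x 10^-3 M

Ca(OH)2(s) ⇌ Ca^2+ + 2 OH^-
Ksp = [Ca^2+][OH^-]^2
Precipitation begins when Q = Ksp. With [OH^-] = 0.0411 M:
2.61 × 10^-6 = (0.0411)^2 × [Ca^2+]
[Ca^2+] = (2.61 × 10^-6 / 1.689 x 10^-3) = 1.55 × 10^-3 M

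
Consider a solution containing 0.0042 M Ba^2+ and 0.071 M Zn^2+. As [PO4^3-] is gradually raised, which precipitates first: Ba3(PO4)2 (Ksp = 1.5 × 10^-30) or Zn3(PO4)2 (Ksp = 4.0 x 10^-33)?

Zn3(PO4)2

Each salt begins to precipitate when Q = Ksp, i.e. when [PO4^3-] reaches its threshold.
For Ba3(PO4)2: 1.5 × 10^-30 = (0.0042)^3 × [PO4^3-]^2  ⇒  [PO4^3-] = 4.5 × 10^-12 M.
For Zn3(PO4)2: 4.0 x 10^-33 = (0.071)^3 × [PO4^3-]^2  ⇒  [PO4^3-] = 3.3 x 10^-15 M.
The salt with the lower threshold [PO4^3-] precipitates first: Zn3(PO4)2.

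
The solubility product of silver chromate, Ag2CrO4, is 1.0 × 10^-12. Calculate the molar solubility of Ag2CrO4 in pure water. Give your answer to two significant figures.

s = 6.3 × 10^-5 M

Ag2CrO4(s) ⇌ 2 Ag^+(aq) + CrO4^2-(aq)
Ksp = [Ag^+]^2[CrO4^2-]
With molar solubility s: [Ag^+] = 2s, [CrO4^2-] = s.
So Ksp = (2s)^2 × s = 4s^3
s = (1.0 × 10^-12 / 4)^(1/3) = 6.3 × 10^-5 M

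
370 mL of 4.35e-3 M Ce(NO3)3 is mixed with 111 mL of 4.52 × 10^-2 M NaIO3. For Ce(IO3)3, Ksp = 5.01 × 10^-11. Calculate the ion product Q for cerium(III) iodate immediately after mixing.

Total volume = 370 + 111 = 481 mL.
[Ce^3+] = 4.35 × 10^-3 × (370/481) = 3.346 × 10^-3 M
[IO3^-] = 4.52 x 10^-2 × (111/481) = 1.043 x 10^-2 M
Ce(IO3)3(s) ⇌ Ce^3+ + 3 IO3^-, so Q = [Ce^3+][IO3^-]^3
Q = (3.346 × 10^-3)(1.043 × 10^-2)^3 = 3.80 × 10^-9
Q > Ksp, so Ce(IO3)3 will precipitate.

Q = 3.80 × 10^-9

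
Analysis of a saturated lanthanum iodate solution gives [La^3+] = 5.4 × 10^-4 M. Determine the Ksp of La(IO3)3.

La(IO3)3(s) ⇌ La^3+(aq) + 3 IO3^-(aq)
Stoichiometry gives [IO3^-] = (3/1)[La^3+] = 1.62 × 10^-3 M.
Ksp = [La^3+][IO3^-]^3
Ksp = 5.4 × 10^-4 × (1.62 × 10^-3)^3 = 2.3 × 10^-12

2.3 x 10^-12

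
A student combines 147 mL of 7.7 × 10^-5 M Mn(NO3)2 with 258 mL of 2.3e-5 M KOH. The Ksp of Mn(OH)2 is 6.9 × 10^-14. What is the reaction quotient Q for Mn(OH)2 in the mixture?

Q ≈ 6.0 x 10^-15

Total volume = 147 + 258 = 405 mL.
[Mn^2+] = 7.7 x 10^-5 × (147/405) = 2.79 x 10^-5 M
[OH^-] = 2.3 × 10^-5 × (258/405) = 1.47 × 10^-5 M
Mn(OH)2(s) ⇌ Mn^2+ + 2 OH^-, so Q = [Mn^2+][OH^-]^2
Q = (2.79 × 10^-5)(1.47 × 10^-5)^2 = 6.0 × 10^-15
Q < Ksp, so no precipitate of Mn(OH)2 forms.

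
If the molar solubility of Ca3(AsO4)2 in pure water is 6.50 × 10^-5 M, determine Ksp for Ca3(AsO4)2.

Ca3(AsO4)2(s) ⇌ 3 Ca^2+ + 2 AsO4^3-
Let s = molar solubility. Then [Ca^2+] = 3s and [AsO4^3-] = 2s.
Ksp = [Ca^2+]^3[AsO4^3-]^2
Ksp = (3s)^3(2s)^2 = 108s^5
Ksp = 108 × (6.50 × 10^-5)^5 = 1.25 × 10^-19

Ksp = 1.25 × 10^-19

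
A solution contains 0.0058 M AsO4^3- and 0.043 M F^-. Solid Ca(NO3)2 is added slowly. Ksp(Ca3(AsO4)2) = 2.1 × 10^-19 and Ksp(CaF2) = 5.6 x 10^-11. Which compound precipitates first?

CaF2

Precipitation of each salt starts when its ion product equals its Ksp.
For Ca3(AsO4)2: 2.1 × 10^-19 = (0.0058)^2 × [Ca^2+]^3  ⇒  [Ca^2+] = 1.8 x 10^-5 M.
For CaF2: 5.6 x 10^-11 = (0.043)^2 × [Ca^2+]  ⇒  [Ca^2+] = 3.0 × 10^-8 M.
The salt with the lower threshold [Ca^2+] precipitates first: CaF2.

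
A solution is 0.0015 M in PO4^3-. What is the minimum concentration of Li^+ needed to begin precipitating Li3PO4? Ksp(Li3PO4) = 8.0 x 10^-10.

Li3PO4(s) ⇌ 3 Li^+ + PO4^3-
Ksp = [Li^+]^3[PO4^3-]
Precipitation begins when Q = Ksp. With [PO4^3-] = 0.0015 M:
8.0 x 10^-10 = (0.0015) × [Li^+]^3
[Li^+] = (8.0 x 10^-10 / 1.5 × 10^-3)^(1/3) = 8.1 x 10^-3 M

[Li^+] = 8.1e-3 M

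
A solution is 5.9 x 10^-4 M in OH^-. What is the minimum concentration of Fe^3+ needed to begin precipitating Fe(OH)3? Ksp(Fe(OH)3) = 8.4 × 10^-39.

Fe(OH)3(s) ⇌ Fe^3+ + 3 OH^-
Ksp = [Fe^3+][OH^-]^3
Precipitation begins when Q = Ksp. With [OH^-] = 5.9 x 10^-4 M:
8.4 × 10^-39 = (5.9 x 10^-4)^3 × [Fe^3+]
[Fe^3+] = (8.4 × 10^-39 / 2.05 x 10^-10) = 4.1 × 10^-29 M

[Fe^3+] ≈ 4.1e-29 M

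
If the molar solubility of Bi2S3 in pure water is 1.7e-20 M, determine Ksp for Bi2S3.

Bi2S3(s) ⇌ 2 Bi^3+(aq) + 3 S^2-(aq)
With molar solubility s: [Bi^3+] = 2s, [S^2-] = 3s.
Ksp = [Bi^3+]^2[S^2-]^3
Ksp = (2s)^2(3s)^3 = 108s^5
Ksp = 108 × (1.7 × 10^-20)^5 = 1.5 × 10^-97

Ksp ≈ 1.5 × 10^-97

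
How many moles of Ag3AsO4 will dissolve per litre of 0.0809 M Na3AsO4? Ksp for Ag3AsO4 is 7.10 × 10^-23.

Ag3AsO4(s) ⇌ 3 Ag^+(aq) + AsO4^3-(aq)
Ksp = [Ag^+]^3[AsO4^3-]
If s mol/L dissolves here, [Ag^+] = 3s, [AsO4^3-] = 0.0809 + s ≈ 0.0809 (Ksp is small, so little additional dissolves).
Ksp ≈ (3s)^3 × 0.0809
s = 3.19 x 10^-8 M
Check: s = 3.2 × 10^-8 ≪ 0.0809, so the approximation is valid.

3.19 x 10^-8 M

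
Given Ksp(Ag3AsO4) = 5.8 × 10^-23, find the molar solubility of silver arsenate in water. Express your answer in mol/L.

s ≈ 1.2 x 10^-6 M

Ag3AsO4(s) <=> 3 Ag^+(aq) + AsO4^3-(aq)
Ksp = [Ag^+]^3[AsO4^3-]
If s mol/L of Ag3AsO4 dissolves, [Ag^+] = 3s and [AsO4^3-] = s.
Ksp = (3s)^3s = 27s^4
Solving, s = (5.8 × 10^-23/27)^(1/4) = 1.2 × 10^-6 M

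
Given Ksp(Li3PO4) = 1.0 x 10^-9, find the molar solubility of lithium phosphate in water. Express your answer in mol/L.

s = 2.5 × 10^-3 M

Li3PO4(s) ⇌ 3 Li^+ + PO4^3-
Ksp = [Li^+]^3[PO4^3-]
With molar solubility s: [Li^+] = 3s, [PO4^3-] = s.
So Ksp = (3s)^3 × s = 27s^4
s^4 = 1.0 x 10^-9 / 27, so s = 2.5 × 10^-3 M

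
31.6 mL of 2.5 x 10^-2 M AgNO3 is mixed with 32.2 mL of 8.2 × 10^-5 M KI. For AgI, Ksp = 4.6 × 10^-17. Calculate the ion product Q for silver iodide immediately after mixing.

Q = 5.1e-7

Total volume = 31.6 + 32.2 = 63.8 mL.
[Ag^+] = 2.5 x 10^-2 × (31.6/63.8) = 1.24 x 10^-2 M
[I^-] = 8.2 x 10^-5 × (32.2/63.8) = 4.14 x 10^-5 M
AgI(s) ⇌ Ag^+ + I^-, so Q = [Ag^+][I^-]
Q = (1.24 x 10^-2)(4.14 × 10^-5) = 5.1 x 10^-7
Q > Ksp, so AgI will precipitate.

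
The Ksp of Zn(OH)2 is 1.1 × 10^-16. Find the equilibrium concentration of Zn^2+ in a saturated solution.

Zn(OH)2(s) ⇌ Zn^2+(aq) + 2 OH^-(aq)
Ksp = [Zn^2+][OH^-]^2
With molar solubility s: [Zn^2+] = s, [OH^-] = 2s.
Substituting: Ksp = s(2s)^2 = 4s^3
Solving, s = (1.1 × 10^-16/4)^(1/3) = 3.02 x 10^-6 M
[Zn^2+] = s = 3.0 × 10^-6 M

3.0e-6 M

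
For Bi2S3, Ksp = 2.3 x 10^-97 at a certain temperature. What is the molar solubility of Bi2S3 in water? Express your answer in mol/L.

s = 1.8 x 10^-20 M

Bi2S3(s) ⇌ 2 Bi^3+ + 3 S^2-
Ksp = [Bi^3+]^2[S^2-]^3
If s mol/L of Bi2S3 dissolves, [Bi^3+] = 2s and [S^2-] = 3s.
Ksp = (2s)^2(3s)^3 = 108s^5
s = (2.3 x 10^-97 / 108)^(1/5) = 1.8 x 10^-20 M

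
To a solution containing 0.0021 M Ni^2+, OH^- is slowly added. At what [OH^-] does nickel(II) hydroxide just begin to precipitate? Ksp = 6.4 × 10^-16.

[OH^-] ≈ 5.5 x 10^-7 M

Ni(OH)2(s) ⇌ Ni^2+(aq) + 2 OH^-(aq)
Ksp = [Ni^2+][OH^-]^2
Precipitation begins when Q = Ksp. With [Ni^2+] = 0.0021 M:
6.4 × 10^-16 = (0.0021) × [OH^-]^2
[OH^-] = (6.4 × 10^-16 / 2.1 × 10^-3)^(1/2) = 5.5 × 10^-7 M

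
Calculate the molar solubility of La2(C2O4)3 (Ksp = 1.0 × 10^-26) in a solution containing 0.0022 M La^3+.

4.2e-8 M

La2(C2O4)3(s) ⇌ 2 La^3+ + 3 C2O4^2-
Ksp = [La^3+]^2[C2O4^2-]^3
Let s be the molar solubility in this solution. [La^3+] = 0.0022 + 2s ≈ 0.0022, [C2O4^2-] = 3s (Ksp is small, so little additional dissolves).
Ksp ≈ (0.0022)^2 × (3s)^3
s = 4.2 × 10^-8 M
Check: 2s = 8.5 x 10^-8 ≪ 0.0022, so the approximation is valid.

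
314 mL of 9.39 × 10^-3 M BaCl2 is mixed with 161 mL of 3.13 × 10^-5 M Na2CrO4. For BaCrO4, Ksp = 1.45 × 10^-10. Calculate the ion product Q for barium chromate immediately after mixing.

Total volume = 314 + 161 = 475 mL.
[Ba^2+] = 9.39 × 10^-3 × (314/475) = 6.207 x 10^-3 M
[CrO4^2-] = 3.13 × 10^-5 × (161/475) = 1.061 × 10^-5 M
BaCrO4(s) <=> Ba^2+(aq) + CrO4^2-(aq), so Q = [Ba^2+][CrO4^2-]
Q = (6.207 × 10^-3)(1.061 × 10^-5) = 6.59 × 10^-8
Q > Ksp, so BaCrO4 will precipitate.

6.59 × 10^-8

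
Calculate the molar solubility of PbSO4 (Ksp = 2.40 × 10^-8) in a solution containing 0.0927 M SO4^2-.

PbSO4(s) ⇌ Pb^2+(aq) + SO4^2-(aq)
Ksp = [Pb^2+][SO4^2-]
Let s be the molar solubility in this solution. [Pb^2+] = s, [SO4^2-] = 0.0927 + s ≈ 0.0927 (Ksp is small, so little additional dissolves).
Ksp ≈ s × 0.0927
s = 2.59 x 10^-7 M
Check: s = 2.6 x 10^-7 ≪ 0.0927, so the approximation is valid.

2.59e-7 M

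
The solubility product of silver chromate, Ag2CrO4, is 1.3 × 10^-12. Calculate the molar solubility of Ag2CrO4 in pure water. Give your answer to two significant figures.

Ag2CrO4(s) ⇌ 2 Ag^+ + CrO4^2-
Ksp = [Ag^+]^2[CrO4^2-]
With molar solubility s: [Ag^+] = 2s, [CrO4^2-] = s.
Substituting: Ksp = (2s)^2s = 4s^3
s = (1.3 × 10^-12 / 4)^(1/3) = 6.9 × 10^-5 M

s = 6.9e-5 M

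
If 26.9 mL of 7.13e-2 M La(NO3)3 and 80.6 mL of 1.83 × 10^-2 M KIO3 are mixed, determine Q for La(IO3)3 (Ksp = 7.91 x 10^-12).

4.61e-8

Total volume = 26.9 + 80.6 = 107.5 mL.
[La^3+] = 7.13 × 10^-2 × (26.9/107.5) = 1.784 × 10^-2 M
[IO3^-] = 1.83 × 10^-2 × (80.6/107.5) = 1.372 × 10^-2 M
La(IO3)3(s) <=> La^3+(aq) + 3 IO3^-(aq), so Q = [La^3+][IO3^-]^3
Q = (1.784 x 10^-2)(1.372 x 10^-2)^3 = 4.61 × 10^-8
Q > Ksp, so La(IO3)3 will precipitate.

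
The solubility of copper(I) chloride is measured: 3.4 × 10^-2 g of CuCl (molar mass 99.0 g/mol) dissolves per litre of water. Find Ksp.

Molar solubility s = (3.4 × 10^-2 g/L) / (99.0 g/mol) = 3.43 × 10^-4 M.
CuCl(s) ⇌ Cu^+ + Cl^-
If s mol/L of CuCl dissolves, [Cu^+] = s and [Cl^-] = s.
Ksp = [Cu^+][Cl^-]
Ksp = s × s = s^2
With s = 3.43 × 10^-4: Ksp = 1.2 × 10^-7

Ksp ≈ 1.2 x 10^-7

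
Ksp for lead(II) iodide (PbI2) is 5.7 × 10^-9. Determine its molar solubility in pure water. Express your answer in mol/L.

s ≈ 1.1 x 10^-3 M

PbI2(s) <=> Pb^2+(aq) + 2 I^-(aq)
Ksp = [Pb^2+][I^-]^2
For each mole of PbI2 that dissolves: [Pb^2+] = s, [I^-] = 2s.
Ksp = s(2s)^2 = 4s^3
Solving, s = (5.7 × 10^-9/4)^(1/3) = 1.1 × 10^-3 M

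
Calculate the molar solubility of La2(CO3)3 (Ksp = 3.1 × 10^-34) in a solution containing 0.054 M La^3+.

La2(CO3)3(s) <=> 2 La^3+(aq) + 3 CO3^2-(aq)
Ksp = [La^3+]^2[CO3^2-]^3
If s mol/L dissolves here, [La^3+] = 0.054 + 2s ≈ 0.054, [CO3^2-] = 3s (since the La^3+ already present dominates).
Ksp ≈ (0.054)^2 × (3s)^3
s = 1.6 × 10^-11 M
Check: 2s = 3.2 × 10^-11 ≪ 0.054, so the approximation is valid.

s ≈ 1.6e-11 M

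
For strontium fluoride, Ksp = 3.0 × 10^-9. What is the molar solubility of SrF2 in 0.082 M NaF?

SrF2(s) ⇌ Sr^2+(aq) + 2 F^-(aq)
Ksp = [Sr^2+][F^-]^2
If s mol/L dissolves here, [Sr^2+] = s, [F^-] = 0.082 + 2s ≈ 0.082 (Ksp is small, so little additional dissolves).
Ksp ≈ s × (0.082)^2
s = 4.5 × 10^-7 M
Check: 2s = 8.9 x 10^-7 ≪ 0.082, so the approximation is valid.

4.5e-7 M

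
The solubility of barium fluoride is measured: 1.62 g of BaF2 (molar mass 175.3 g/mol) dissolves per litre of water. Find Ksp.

3.16 × 10^-6

Molar solubility s = (1.62 g/L) / (175.3 g/mol) = 9.241 × 10^-3 M.
BaF2(s) <=> Ba^2+ + 2 F^-
For each mole of BaF2 that dissolves: [Ba^2+] = s, [F^-] = 2s.
Ksp = [Ba^2+][F^-]^2
Substituting: Ksp = s(2s)^2 = 4s^3
With s = 9.241 × 10^-3: Ksp = 3.16 × 10^-6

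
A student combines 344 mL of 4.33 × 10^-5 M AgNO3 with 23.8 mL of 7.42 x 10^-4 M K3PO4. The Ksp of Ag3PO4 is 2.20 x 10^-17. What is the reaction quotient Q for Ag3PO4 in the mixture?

Total volume = 344 + 23.8 = 367.8 mL.
[Ag^+] = 4.33 x 10^-5 × (344/367.8) = 4.050 × 10^-5 M
[PO4^3-] = 7.42 × 10^-4 × (23.8/367.8) = 4.801 × 10^-5 M
Ag3PO4(s) <=> 3 Ag^+ + PO4^3-, so Q = [Ag^+]^3[PO4^3-]
Q = (4.050 × 10^-5)^3(4.801 × 10^-5) = 3.19 x 10^-18
Q < Ksp, so no precipitate of Ag3PO4 forms.

3.19 x 10^-18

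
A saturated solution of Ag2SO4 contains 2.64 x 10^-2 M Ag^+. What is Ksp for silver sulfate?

9.20 × 10^-6

Ag2SO4(s) ⇌ 2 Ag^+(aq) + SO4^2-(aq)
Stoichiometry gives [SO4^2-] = (1/2)[Ag^+] = 1.320 x 10^-2 M.
Ksp = [Ag^+]^2[SO4^2-]
Ksp = (2.64 × 10^-2)^2 × 1.320 × 10^-2 = 9.20 × 10^-6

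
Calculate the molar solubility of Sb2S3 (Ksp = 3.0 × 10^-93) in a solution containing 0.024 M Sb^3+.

5.8 × 10^-31 M

Sb2S3(s) ⇌ 2 Sb^3+(aq) + 3 S^2-(aq)
Ksp = [Sb^3+]^2[S^2-]^3
Let s be the molar solubility in this solution. [Sb^3+] = 0.024 + 2s ≈ 0.024, [S^2-] = 3s (Ksp is small, so little additional dissolves).
Ksp ≈ (0.024)^2 × (3s)^3
s = 5.8 × 10^-31 M
Check: 2s = 1.2 × 10^-30 ≪ 0.024, so the approximation is valid.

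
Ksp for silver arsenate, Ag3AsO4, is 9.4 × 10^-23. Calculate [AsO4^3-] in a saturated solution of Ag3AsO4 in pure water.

[AsO4^3-] = 1.4e-6 M

Ag3AsO4(s) <=> 3 Ag^+(aq) + AsO4^3-(aq)
Ksp = [Ag^+]^3[AsO4^3-]
Let s = molar solubility. Then [Ag^+] = 3s and [AsO4^3-] = s.
Ksp = (3s)^3s = 27s^4
s^4 = 9.4 × 10^-23 / 27, so s = 1.37 x 10^-6 M
[AsO4^3-] = s = 1.4 × 10^-6 M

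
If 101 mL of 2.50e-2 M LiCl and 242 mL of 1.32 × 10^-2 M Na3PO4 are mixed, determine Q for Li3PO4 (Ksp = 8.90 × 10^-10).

Q = 3.72 × 10^-9

Total volume = 101 + 242 = 343 mL.
[Li^+] = 2.50 × 10^-2 × (101/343) = 7.362 × 10^-3 M
[PO4^3-] = 1.32 × 10^-2 × (242/343) = 9.313 × 10^-3 M
Li3PO4(s) ⇌ 3 Li^+ + PO4^3-, so Q = [Li^+]^3[PO4^3-]
Q = (7.362 × 10^-3)^3(9.313 × 10^-3) = 3.72 × 10^-9
Q > Ksp, so Li3PO4 will precipitate.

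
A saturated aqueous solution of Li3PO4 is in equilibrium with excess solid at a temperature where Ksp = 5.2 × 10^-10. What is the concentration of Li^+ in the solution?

Li3PO4(s) ⇌ 3 Li^+ + PO4^3-
Ksp = [Li^+]^3[PO4^3-]
Let s = molar solubility. Then [Li^+] = 3s and [PO4^3-] = s.
So Ksp = (3s)^3 × s = 27s^4
s = (5.2 × 10^-10 / 27)^(1/4) = 2.09 × 10^-3 M
[Li^+] = 3s = 6.3 × 10^-3 M

[Li^+] = 6.3e-3 M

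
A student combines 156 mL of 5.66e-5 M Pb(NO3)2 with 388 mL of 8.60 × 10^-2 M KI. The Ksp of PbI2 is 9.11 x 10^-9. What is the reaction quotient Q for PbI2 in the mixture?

Q ≈ 6.11 x 10^-8

Total volume = 156 + 388 = 544 mL.
[Pb^2+] = 5.66 × 10^-5 × (156/544) = 1.623 x 10^-5 M
[I^-] = 8.60 × 10^-2 × (388/544) = 6.134 × 10^-2 M
PbI2(s) ⇌ Pb^2+(aq) + 2 I^-(aq), so Q = [Pb^2+][I^-]^2
Q = (1.623 × 10^-5)(6.134 × 10^-2)^2 = 6.11 × 10^-8
Q > Ksp, so PbI2 will precipitate.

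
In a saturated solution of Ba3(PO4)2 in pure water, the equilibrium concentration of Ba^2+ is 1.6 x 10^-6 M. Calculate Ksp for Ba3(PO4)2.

Ksp = 4.7e-30

Ba3(PO4)2(s) ⇌ 3 Ba^2+(aq) + 2 PO4^3-(aq)
Stoichiometry gives [PO4^3-] = (2/3)[Ba^2+] = 1.07 × 10^-6 M.
Ksp = [Ba^2+]^3[PO4^3-]^2
Ksp = (1.6 × 10^-6)^3 × (1.07 x 10^-6)^2 = 4.7 × 10^-30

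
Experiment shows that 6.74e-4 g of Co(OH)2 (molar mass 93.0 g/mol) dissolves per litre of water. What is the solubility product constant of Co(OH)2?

Molar solubility s = (6.74 x 10^-4 g/L) / (93.0 g/mol) = 7.247 × 10^-6 M.
Co(OH)2(s) <=> Co^2+(aq) + 2 OH^-(aq)
Let s = molar solubility. Then [Co^2+] = s and [OH^-] = 2s.
Ksp = [Co^2+][OH^-]^2
Ksp = s(2s)^2 = 4s^3
With s = 7.247 × 10^-6: Ksp = 1.52 × 10^-15

Ksp ≈ 1.52 × 10^-15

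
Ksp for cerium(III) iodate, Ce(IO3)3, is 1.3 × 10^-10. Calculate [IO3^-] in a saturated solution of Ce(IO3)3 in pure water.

Ce(IO3)3(s) ⇌ Ce^3+(aq) + 3 IO3^-(aq)
Ksp = [Ce^3+][IO3^-]^3
For each mole of Ce(IO3)3 that dissolves: [Ce^3+] = s, [IO3^-] = 3s.
So Ksp = s × (3s)^3 = 27s^4
s = (1.3 × 10^-10 / 27)^(1/4) = 1.48 × 10^-3 M
[IO3^-] = 3s = 4.4 x 10^-3 M

[IO3^-] ≈ 4.4e-3 M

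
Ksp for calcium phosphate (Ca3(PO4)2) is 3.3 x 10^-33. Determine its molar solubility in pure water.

Ca3(PO4)2(s) ⇌ 3 Ca^2+ + 2 PO4^3-
Ksp = [Ca^2+]^3[PO4^3-]^2
Let s = molar solubility. Then [Ca^2+] = 3s and [PO4^3-] = 2s.
Ksp = (3s)^3(2s)^2 = 108s^5
s = (3.3 x 10^-33 / 108)^(1/5) = 1.3 x 10^-7 M

1.3e-7 M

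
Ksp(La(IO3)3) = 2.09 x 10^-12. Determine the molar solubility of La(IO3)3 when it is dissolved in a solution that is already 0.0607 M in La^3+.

La(IO3)3(s) ⇌ La^3+(aq) + 3 IO3^-(aq)
Ksp = [La^3+][IO3^-]^3
Let s be the molar solubility in this solution. [La^3+] = 0.0607 + s ≈ 0.0607, [IO3^-] = 3s (Ksp is small, so little additional dissolves).
Ksp ≈ 0.0607 × (3s)^3
s = 1.08 × 10^-4 M
Check: s = 1.1 × 10^-4 ≪ 0.0607, so the approximation is valid.

s ≈ 1.08e-4 M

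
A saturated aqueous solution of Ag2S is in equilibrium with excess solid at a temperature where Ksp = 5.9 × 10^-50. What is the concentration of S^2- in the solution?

Ag2S(s) ⇌ 2 Ag^+(aq) + S^2-(aq)
Ksp = [Ag^+]^2[S^2-]
For each mole of Ag2S that dissolves: [Ag^+] = 2s, [S^2-] = s.
So Ksp = (2s)^2 × s = 4s^3
s = (5.9 × 10^-50 / 4)^(1/3) = 2.45 × 10^-17 M
[S^2-] = s = 2.5 x 10^-17 M

[S^2-] = 2.5 x 10^-17 M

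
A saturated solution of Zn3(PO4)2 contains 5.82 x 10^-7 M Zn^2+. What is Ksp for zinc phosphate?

2.97 × 10^-32

Zn3(PO4)2(s) ⇌ 3 Zn^2+ + 2 PO4^3-
Stoichiometry gives [PO4^3-] = (2/3)[Zn^2+] = 3.880 × 10^-7 M.
Ksp = [Zn^2+]^3[PO4^3-]^2
Ksp = (5.82 × 10^-7)^3 × (3.880 x 10^-7)^2 = 2.97 × 10^-32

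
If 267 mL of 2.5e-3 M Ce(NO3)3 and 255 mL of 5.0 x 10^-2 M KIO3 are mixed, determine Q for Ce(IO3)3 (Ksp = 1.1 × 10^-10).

1.9e-8

Total volume = 267 + 255 = 522 mL.
[Ce^3+] = 2.5 × 10^-3 × (267/522) = 1.28 x 10^-3 M
[IO3^-] = 5.0 x 10^-2 × (255/522) = 2.44 × 10^-2 M
Ce(IO3)3(s) ⇌ Ce^3+ + 3 IO3^-, so Q = [Ce^3+][IO3^-]^3
Q = (1.28 × 10^-3)(2.44 × 10^-2)^3 = 1.9 x 10^-8
Q > Ksp, so Ce(IO3)3 will precipitate.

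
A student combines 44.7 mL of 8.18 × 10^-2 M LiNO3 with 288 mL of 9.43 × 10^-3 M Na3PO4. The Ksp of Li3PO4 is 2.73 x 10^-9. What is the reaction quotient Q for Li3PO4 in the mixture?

1.08 x 10^-8

Total volume = 44.7 + 288 = 332.7 mL.
[Li^+] = 8.18 x 10^-2 × (44.7/332.7) = 1.099 × 10^-2 M
[PO4^3-] = 9.43 × 10^-3 × (288/332.7) = 8.163 × 10^-3 M
Li3PO4(s) ⇌ 3 Li^+ + PO4^3-, so Q = [Li^+]^3[PO4^3-]
Q = (1.099 x 10^-2)^3(8.163 × 10^-3) = 1.08 × 10^-8
Q > Ksp, so Li3PO4 will precipitate.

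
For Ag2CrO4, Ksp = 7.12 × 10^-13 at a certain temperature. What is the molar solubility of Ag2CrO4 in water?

Ag2CrO4(s) <=> 2 Ag^+(aq) + CrO4^2-(aq)
Ksp = [Ag^+]^2[CrO4^2-]
With molar solubility s: [Ag^+] = 2s, [CrO4^2-] = s.
Substituting: Ksp = (2s)^2s = 4s^3
s = (7.12 × 10^-13 / 4)^(1/3) = 5.63 × 10^-5 M

5.63e-5 M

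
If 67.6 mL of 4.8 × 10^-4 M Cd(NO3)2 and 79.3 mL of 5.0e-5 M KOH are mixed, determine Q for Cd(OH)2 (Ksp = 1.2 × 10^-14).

1.6e-13

Total volume = 67.6 + 79.3 = 146.9 mL.
[Cd^2+] = 4.8 × 10^-4 × (67.6/146.9) = 2.21 × 10^-4 M
[OH^-] = 5.0 x 10^-5 × (79.3/146.9) = 2.70 x 10^-5 M
Cd(OH)2(s) <=> Cd^2+(aq) + 2 OH^-(aq), so Q = [Cd^2+][OH^-]^2
Q = (2.21 x 10^-4)(2.70 × 10^-5)^2 = 1.6 x 10^-13
Q > Ksp, so Cd(OH)2 will precipitate.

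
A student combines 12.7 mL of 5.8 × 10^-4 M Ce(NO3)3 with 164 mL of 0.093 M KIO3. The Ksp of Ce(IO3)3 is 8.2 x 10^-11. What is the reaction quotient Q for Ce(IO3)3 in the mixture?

Q ≈ 2.7e-8

Total volume = 12.7 + 164 = 176.7 mL.
[Ce^3+] = 5.8 × 10^-4 × (12.7/176.7) = 4.17 × 10^-5 M
[IO3^-] = 9.3 × 10^-2 × (164/176.7) = 8.63 x 10^-2 M
Ce(IO3)3(s) <=> Ce^3+ + 3 IO3^-, so Q = [Ce^3+][IO3^-]^3
Q = (4.17 × 10^-5)(8.63 x 10^-2)^3 = 2.7 × 10^-8
Q > Ksp, so Ce(IO3)3 will precipitate.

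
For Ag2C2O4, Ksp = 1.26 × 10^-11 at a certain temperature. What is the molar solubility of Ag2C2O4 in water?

s = 1.47e-4 M

Ag2C2O4(s) ⇌ 2 Ag^+ + C2O4^2-
Ksp = [Ag^+]^2[C2O4^2-]
For each mole of Ag2C2O4 that dissolves: [Ag^+] = 2s, [C2O4^2-] = s.
So Ksp = (2s)^2 × s = 4s^3
s = (1.26 × 10^-11 / 4)^(1/3) = 1.47 × 10^-4 M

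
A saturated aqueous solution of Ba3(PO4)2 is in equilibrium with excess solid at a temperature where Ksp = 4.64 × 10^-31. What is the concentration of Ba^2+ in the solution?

Ba3(PO4)2(s) ⇌ 3 Ba^2+(aq) + 2 PO4^3-(aq)
Ksp = [Ba^2+]^3[PO4^3-]^2
If s mol/L of Ba3(PO4)2 dissolves, [Ba^2+] = 3s and [PO4^3-] = 2s.
Substituting: Ksp = (3s)^3(2s)^2 = 108s^5
Solving, s = (4.64 × 10^-31/108)^(1/5) = 3.362 × 10^-7 M
[Ba^2+] = 3s = 1.01 × 10^-6 M

1.01 × 10^-6 M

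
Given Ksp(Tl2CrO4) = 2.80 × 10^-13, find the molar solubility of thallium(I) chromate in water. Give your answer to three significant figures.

Tl2CrO4(s) ⇌ 2 Tl^+ + CrO4^2-
Ksp = [Tl^+]^2[CrO4^2-]
Let s = molar solubility. Then [Tl^+] = 2s and [CrO4^2-] = s.
Ksp = (2s)^2s = 4s^3
s = (2.80 × 10^-13 / 4)^(1/3) = 4.12 × 10^-5 M

4.12e-5 M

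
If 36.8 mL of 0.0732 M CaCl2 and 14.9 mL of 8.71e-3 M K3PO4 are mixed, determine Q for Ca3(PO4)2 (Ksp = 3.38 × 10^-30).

Q ≈ 8.91 x 10^-10

Total volume = 36.8 + 14.9 = 51.7 mL.
[Ca^2+] = 7.32 × 10^-2 × (36.8/51.7) = 5.210 × 10^-2 M
[PO4^3-] = 8.71 × 10^-3 × (14.9/51.7) = 2.510 x 10^-3 M
Ca3(PO4)2(s) ⇌ 3 Ca^2+ + 2 PO4^3-, so Q = [Ca^2+]^3[PO4^3-]^2
Q = (5.210 x 10^-2)^3(2.510 × 10^-3)^2 = 8.91 × 10^-10
Q > Ksp, so Ca3(PO4)2 will precipitate.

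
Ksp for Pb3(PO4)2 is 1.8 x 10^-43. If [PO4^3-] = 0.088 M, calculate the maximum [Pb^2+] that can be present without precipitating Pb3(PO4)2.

Pb3(PO4)2(s) ⇌ 3 Pb^2+(aq) + 2 PO4^3-(aq)
Ksp = [Pb^2+]^3[PO4^3-]^2
Precipitation begins when Q = Ksp. With [PO4^3-] = 0.088 M:
1.8 x 10^-43 = (0.088)^2 × [Pb^2+]^3
[Pb^2+] = (1.8 x 10^-43 / 7.74 x 10^-3)^(1/3) = 2.9 × 10^-14 M

[Pb^2+] = 2.9e-14 M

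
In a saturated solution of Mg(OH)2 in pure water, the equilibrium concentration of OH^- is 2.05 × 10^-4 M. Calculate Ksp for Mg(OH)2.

Mg(OH)2(s) ⇌ Mg^2+ + 2 OH^-
Stoichiometry gives [Mg^2+] = (1/2)[OH^-] = 1.025 x 10^-4 M.
Ksp = [Mg^2+][OH^-]^2
Ksp = 1.025 x 10^-4 × (2.05 × 10^-4)^2 = 4.31 × 10^-12

Ksp ≈ 4.31 x 10^-12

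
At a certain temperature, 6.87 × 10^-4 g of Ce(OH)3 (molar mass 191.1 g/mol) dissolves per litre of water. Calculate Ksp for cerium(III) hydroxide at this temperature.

Molar solubility s = (6.87 × 10^-4 g/L) / (191.1 g/mol) = 3.595 × 10^-6 M.
Ce(OH)3(s) ⇌ Ce^3+(aq) + 3 OH^-(aq)
If s mol/L of Ce(OH)3 dissolves, [Ce^3+] = s and [OH^-] = 3s.
Ksp = [Ce^3+][OH^-]^3
So Ksp = s × (3s)^3 = 27s^4
With s = 3.595 × 10^-6: Ksp = 4.51 × 10^-21

Ksp ≈ 4.51 × 10^-21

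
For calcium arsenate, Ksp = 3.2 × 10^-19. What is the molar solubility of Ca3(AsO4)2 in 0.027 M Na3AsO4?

Ca3(AsO4)2(s) <=> 3 Ca^2+(aq) + 2 AsO4^3-(aq)
Ksp = [Ca^2+]^3[AsO4^3-]^2
Let s = moles of Ca3(AsO4)2 that dissolve per litre. [Ca^2+] = 3s, [AsO4^3-] = 0.027 + 2s ≈ 0.027 (since AsO4^3- from Na3AsO4 dominates).
Ksp ≈ (3s)^3 × (0.027)^2
s = 2.5 × 10^-6 M
Check: 2s = 5.1 × 10^-6 ≪ 0.027, so the approximation is valid.

2.5e-6 M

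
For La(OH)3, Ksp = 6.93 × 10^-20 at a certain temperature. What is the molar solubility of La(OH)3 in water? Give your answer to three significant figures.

La(OH)3(s) ⇌ La^3+(aq) + 3 OH^-(aq)
Ksp = [La^3+][OH^-]^3
If s mol/L of La(OH)3 dissolves, [La^3+] = s and [OH^-] = 3s.
Substituting: Ksp = s(3s)^3 = 27s^4
s^4 = 6.93 × 10^-20 / 27, so s = 7.12 x 10^-6 M

s ≈ 7.12 × 10^-6 M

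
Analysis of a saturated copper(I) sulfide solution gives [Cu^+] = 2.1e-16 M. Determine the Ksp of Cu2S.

Cu2S(s) ⇌ 2 Cu^+ + S^2-
Stoichiometry gives [S^2-] = (1/2)[Cu^+] = 1.05 x 10^-16 M.
Ksp = [Cu^+]^2[S^2-]
Ksp = (2.1 × 10^-16)^2 × 1.05 × 10^-16 = 4.6 × 10^-48

Ksp = 4.6 x 10^-48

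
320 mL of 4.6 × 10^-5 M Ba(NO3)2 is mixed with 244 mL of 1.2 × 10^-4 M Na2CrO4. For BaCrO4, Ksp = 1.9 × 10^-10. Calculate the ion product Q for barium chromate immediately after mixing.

Total volume = 320 + 244 = 564 mL.
[Ba^2+] = 4.6 × 10^-5 × (320/564) = 2.61 x 10^-5 M
[CrO4^2-] = 1.2 × 10^-4 × (244/564) = 5.19 x 10^-5 M
BaCrO4(s) <=> Ba^2+ + CrO4^2-, so Q = [Ba^2+][CrO4^2-]
Q = (2.61 × 10^-5)(5.19 × 10^-5) = 1.4 x 10^-9
Q > Ksp, so BaCrO4 will precipitate.

Q ≈ 1.4 × 10^-9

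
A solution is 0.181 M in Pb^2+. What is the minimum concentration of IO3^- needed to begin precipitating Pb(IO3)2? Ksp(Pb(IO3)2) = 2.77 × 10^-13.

Pb(IO3)2(s) <=> Pb^2+(aq) + 2 IO3^-(aq)
Ksp = [Pb^2+][IO3^-]^2
Precipitation begins when Q = Ksp. With [Pb^2+] = 0.181 M:
2.77 × 10^-13 = (0.181) × [IO3^-]^2
[IO3^-] = (2.77 × 10^-13 / 1.81 × 10^-1)^(1/2) = 1.24 × 10^-6 M

[IO3^-] ≈ 1.24e-6 M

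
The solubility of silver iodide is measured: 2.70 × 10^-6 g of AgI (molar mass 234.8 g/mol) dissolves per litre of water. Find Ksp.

Ksp = 1.32 x 10^-16

Molar solubility s = (2.70 × 10^-6 g/L) / (234.8 g/mol) = 1.150 × 10^-8 M.
AgI(s) ⇌ Ag^+ + I^-
Let s = molar solubility. Then [Ag^+] = s and [I^-] = s.
Ksp = [Ag^+][I^-]
Ksp = (s)(s) = s^2
With s = 1.150 x 10^-8: Ksp = 1.32 × 10^-16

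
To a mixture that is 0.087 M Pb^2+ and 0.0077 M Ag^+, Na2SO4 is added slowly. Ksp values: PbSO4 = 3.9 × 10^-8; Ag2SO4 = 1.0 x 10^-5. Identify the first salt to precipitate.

PbSO4

Precipitation of each salt starts when its ion product equals its Ksp.
For PbSO4: 3.9 × 10^-8 = 0.087 × [SO4^2-]  ⇒  [SO4^2-] = 4.5 × 10^-7 M.
For Ag2SO4: 1.0 x 10^-5 = (0.0077)^2 × [SO4^2-]  ⇒  [SO4^2-] = 1.7 × 10^-1 M.
The salt with the lower threshold [SO4^2-] precipitates first: PbSO4.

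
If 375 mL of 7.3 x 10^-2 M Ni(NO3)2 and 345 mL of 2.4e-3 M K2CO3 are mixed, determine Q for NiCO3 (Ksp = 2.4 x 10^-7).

Q = 4.4 × 10^-5

Total volume = 375 + 345 = 720 mL.
[Ni^2+] = 7.3 x 10^-2 × (375/720) = 3.80 x 10^-2 M
[CO3^2-] = 2.4 × 10^-3 × (345/720) = 1.15 × 10^-3 M
NiCO3(s) <=> Ni^2+ + CO3^2-, so Q = [Ni^2+][CO3^2-]
Q = (3.80 x 10^-2)(1.15 × 10^-3) = 4.4 × 10^-5
Q > Ksp, so NiCO3 will precipitate.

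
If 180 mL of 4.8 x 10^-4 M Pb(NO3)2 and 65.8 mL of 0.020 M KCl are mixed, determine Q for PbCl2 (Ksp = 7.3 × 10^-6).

Total volume = 180 + 65.8 = 245.8 mL.
[Pb^2+] = 4.8 x 10^-4 × (180/245.8) = 3.52 × 10^-4 M
[Cl^-] = 2.0 × 10^-2 × (65.8/245.8) = 5.35 x 10^-3 M
PbCl2(s) <=> Pb^2+ + 2 Cl^-, so Q = [Pb^2+][Cl^-]^2
Q = (3.52 × 10^-4)(5.35 × 10^-3)^2 = 1.0 × 10^-8
Q < Ksp, so no precipitate of PbCl2 forms.

Q = 1.0 × 10^-8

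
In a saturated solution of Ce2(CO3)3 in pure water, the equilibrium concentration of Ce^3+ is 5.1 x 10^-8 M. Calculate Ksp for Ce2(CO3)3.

Ce2(CO3)3(s) ⇌ 2 Ce^3+(aq) + 3 CO3^2-(aq)
Stoichiometry gives [CO3^2-] = (3/2)[Ce^3+] = 7.65 × 10^-8 M.
Ksp = [Ce^3+]^2[CO3^2-]^3
Ksp = (5.1 x 10^-8)^2 × (7.65 × 10^-8)^3 = 1.2 × 10^-36

Ksp = 1.2e-36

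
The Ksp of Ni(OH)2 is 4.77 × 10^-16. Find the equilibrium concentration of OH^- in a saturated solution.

Ni(OH)2(s) ⇌ Ni^2+(aq) + 2 OH^-(aq)
Ksp = [Ni^2+][OH^-]^2
If s mol/L of Ni(OH)2 dissolves, [Ni^2+] = s and [OH^-] = 2s.
Substituting: Ksp = s(2s)^2 = 4s^3
s^3 = 4.77 × 10^-16 / 4, so s = 4.922 x 10^-6 M
[OH^-] = 2s = 9.84 × 10^-6 M

9.84e-6 M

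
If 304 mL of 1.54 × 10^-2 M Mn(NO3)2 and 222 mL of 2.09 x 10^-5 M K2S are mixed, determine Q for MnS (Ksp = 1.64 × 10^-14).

Total volume = 304 + 222 = 526 mL.
[Mn^2+] = 1.54 × 10^-2 × (304/526) = 8.900 x 10^-3 M
[S^2-] = 2.09 × 10^-5 × (222/526) = 8.821 x 10^-6 M
MnS(s) ⇌ Mn^2+ + S^2-, so Q = [Mn^2+][S^2-]
Q = (8.900 × 10^-3)(8.821 x 10^-6) = 7.85 x 10^-8
Q > Ksp, so MnS will precipitate.

7.85e-8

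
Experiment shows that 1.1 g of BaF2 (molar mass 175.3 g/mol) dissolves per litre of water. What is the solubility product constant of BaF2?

9.9e-7

Molar solubility s = (1.1 g/L) / (175.3 g/mol) = 6.27 × 10^-3 M.
BaF2(s) <=> Ba^2+(aq) + 2 F^-(aq)
For each mole of BaF2 that dissolves: [Ba^2+] = s, [F^-] = 2s.
Ksp = [Ba^2+][F^-]^2
Substituting: Ksp = s(2s)^2 = 4s^3
Ksp = 4 × (6.27 x 10^-3)^3 = 9.9 × 10^-7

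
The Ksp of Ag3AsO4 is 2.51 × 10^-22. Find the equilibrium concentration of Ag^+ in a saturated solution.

[Ag^+] = 5.24e-6 M

Ag3AsO4(s) <=> 3 Ag^+ + AsO4^3-
Ksp = [Ag^+]^3[AsO4^3-]
For each mole of Ag3AsO4 that dissolves: [Ag^+] = 3s, [AsO4^3-] = s.
Substituting: Ksp = (3s)^3s = 27s^4
s = (2.51 × 10^-22 / 27)^(1/4) = 1.746 × 10^-6 M
[Ag^+] = 3s = 5.24 x 10^-6 M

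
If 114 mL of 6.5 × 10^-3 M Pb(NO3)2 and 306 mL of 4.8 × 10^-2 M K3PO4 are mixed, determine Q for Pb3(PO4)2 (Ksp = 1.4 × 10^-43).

Q ≈ 6.7e-12

Total volume = 114 + 306 = 420 mL.
[Pb^2+] = 6.5 × 10^-3 × (114/420) = 1.76 × 10^-3 M
[PO4^3-] = 4.8 × 10^-2 × (306/420) = 3.50 × 10^-2 M
Pb3(PO4)2(s) <=> 3 Pb^2+(aq) + 2 PO4^3-(aq), so Q = [Pb^2+]^3[PO4^3-]^2
Q = (1.76 × 10^-3)^3(3.50 x 10^-2)^2 = 6.7 × 10^-12
Q > Ksp, so Pb3(PO4)2 will precipitate.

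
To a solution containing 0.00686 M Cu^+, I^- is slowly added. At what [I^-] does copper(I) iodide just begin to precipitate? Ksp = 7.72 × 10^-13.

[I^-] = 1.13e-10 M

CuI(s) ⇌ Cu^+(aq) + I^-(aq)
Ksp = [Cu^+][I^-]
Precipitation begins when Q = Ksp. With [Cu^+] = 0.00686 M:
7.72 × 10^-13 = (0.00686) × [I^-]
[I^-] = (7.72 × 10^-13 / 6.86 × 10^-3) = 1.13 × 10^-10 M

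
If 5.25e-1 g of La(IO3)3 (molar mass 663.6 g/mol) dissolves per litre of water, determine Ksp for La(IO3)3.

Ksp ≈ 1.06 × 10^-11

Molar solubility s = (5.25 × 10^-1 g/L) / (663.6 g/mol) = 7.911 x 10^-4 M.
La(IO3)3(s) ⇌ La^3+ + 3 IO3^-
Let s = molar solubility. Then [La^3+] = s and [IO3^-] = 3s.
Ksp = [La^3+][IO3^-]^3
So Ksp = s × (3s)^3 = 27s^4
With s = 7.911 x 10^-4: Ksp = 1.06 x 10^-11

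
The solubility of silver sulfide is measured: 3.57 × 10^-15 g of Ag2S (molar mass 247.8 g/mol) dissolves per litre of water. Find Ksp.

Molar solubility s = (3.57 x 10^-15 g/L) / (247.8 g/mol) = 1.441 × 10^-17 M.
Ag2S(s) <=> 2 Ag^+ + S^2-
Let s = molar solubility. Then [Ag^+] = 2s and [S^2-] = s.
Ksp = [Ag^+]^2[S^2-]
Substituting: Ksp = (2s)^2s = 4s^3
With s = 1.441 × 10^-17: Ksp = 1.20 × 10^-50

Ksp = 1.20 × 10^-50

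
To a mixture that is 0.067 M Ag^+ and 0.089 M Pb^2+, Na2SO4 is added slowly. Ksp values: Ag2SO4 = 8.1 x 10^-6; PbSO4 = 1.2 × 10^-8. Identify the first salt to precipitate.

Precipitation of each salt starts when its ion product equals its Ksp.
For Ag2SO4: 8.1 x 10^-6 = (0.067)^2 × [SO4^2-]  ⇒  [SO4^2-] = 1.8 × 10^-3 M.
For PbSO4: 1.2 × 10^-8 = 0.089 × [SO4^2-]  ⇒  [SO4^2-] = 1.3 x 10^-7 M.
The salt with the lower threshold [SO4^2-] precipitates first: PbSO4.

PbSO4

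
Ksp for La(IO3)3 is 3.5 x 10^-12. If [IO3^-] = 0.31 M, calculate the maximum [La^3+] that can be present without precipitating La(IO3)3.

[La^3+] = 1.2 × 10^-10 M

La(IO3)3(s) ⇌ La^3+(aq) + 3 IO3^-(aq)
Ksp = [La^3+][IO3^-]^3
Precipitation begins when Q = Ksp. With [IO3^-] = 0.31 M:
3.5 x 10^-12 = (0.31)^3 × [La^3+]
[La^3+] = (3.5 x 10^-12 / 2.98 × 10^-2) = 1.2 x 10^-10 M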